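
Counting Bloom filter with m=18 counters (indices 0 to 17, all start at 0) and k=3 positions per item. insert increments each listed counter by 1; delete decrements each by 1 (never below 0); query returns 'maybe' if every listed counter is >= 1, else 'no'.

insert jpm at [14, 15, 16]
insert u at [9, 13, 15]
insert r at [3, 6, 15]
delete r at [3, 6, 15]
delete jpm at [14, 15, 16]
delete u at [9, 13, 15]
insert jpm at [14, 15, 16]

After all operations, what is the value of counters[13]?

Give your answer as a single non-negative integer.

Answer: 0

Derivation:
Step 1: insert jpm at [14, 15, 16] -> counters=[0,0,0,0,0,0,0,0,0,0,0,0,0,0,1,1,1,0]
Step 2: insert u at [9, 13, 15] -> counters=[0,0,0,0,0,0,0,0,0,1,0,0,0,1,1,2,1,0]
Step 3: insert r at [3, 6, 15] -> counters=[0,0,0,1,0,0,1,0,0,1,0,0,0,1,1,3,1,0]
Step 4: delete r at [3, 6, 15] -> counters=[0,0,0,0,0,0,0,0,0,1,0,0,0,1,1,2,1,0]
Step 5: delete jpm at [14, 15, 16] -> counters=[0,0,0,0,0,0,0,0,0,1,0,0,0,1,0,1,0,0]
Step 6: delete u at [9, 13, 15] -> counters=[0,0,0,0,0,0,0,0,0,0,0,0,0,0,0,0,0,0]
Step 7: insert jpm at [14, 15, 16] -> counters=[0,0,0,0,0,0,0,0,0,0,0,0,0,0,1,1,1,0]
Final counters=[0,0,0,0,0,0,0,0,0,0,0,0,0,0,1,1,1,0] -> counters[13]=0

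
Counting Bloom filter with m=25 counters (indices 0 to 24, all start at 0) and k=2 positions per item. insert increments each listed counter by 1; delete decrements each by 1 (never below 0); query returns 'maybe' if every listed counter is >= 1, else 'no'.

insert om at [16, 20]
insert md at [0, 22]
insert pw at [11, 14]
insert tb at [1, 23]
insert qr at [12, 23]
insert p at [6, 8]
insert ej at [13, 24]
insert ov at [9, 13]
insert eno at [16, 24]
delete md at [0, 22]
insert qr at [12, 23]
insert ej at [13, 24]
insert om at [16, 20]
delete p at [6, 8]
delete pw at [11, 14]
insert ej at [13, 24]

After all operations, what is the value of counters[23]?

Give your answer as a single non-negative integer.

Answer: 3

Derivation:
Step 1: insert om at [16, 20] -> counters=[0,0,0,0,0,0,0,0,0,0,0,0,0,0,0,0,1,0,0,0,1,0,0,0,0]
Step 2: insert md at [0, 22] -> counters=[1,0,0,0,0,0,0,0,0,0,0,0,0,0,0,0,1,0,0,0,1,0,1,0,0]
Step 3: insert pw at [11, 14] -> counters=[1,0,0,0,0,0,0,0,0,0,0,1,0,0,1,0,1,0,0,0,1,0,1,0,0]
Step 4: insert tb at [1, 23] -> counters=[1,1,0,0,0,0,0,0,0,0,0,1,0,0,1,0,1,0,0,0,1,0,1,1,0]
Step 5: insert qr at [12, 23] -> counters=[1,1,0,0,0,0,0,0,0,0,0,1,1,0,1,0,1,0,0,0,1,0,1,2,0]
Step 6: insert p at [6, 8] -> counters=[1,1,0,0,0,0,1,0,1,0,0,1,1,0,1,0,1,0,0,0,1,0,1,2,0]
Step 7: insert ej at [13, 24] -> counters=[1,1,0,0,0,0,1,0,1,0,0,1,1,1,1,0,1,0,0,0,1,0,1,2,1]
Step 8: insert ov at [9, 13] -> counters=[1,1,0,0,0,0,1,0,1,1,0,1,1,2,1,0,1,0,0,0,1,0,1,2,1]
Step 9: insert eno at [16, 24] -> counters=[1,1,0,0,0,0,1,0,1,1,0,1,1,2,1,0,2,0,0,0,1,0,1,2,2]
Step 10: delete md at [0, 22] -> counters=[0,1,0,0,0,0,1,0,1,1,0,1,1,2,1,0,2,0,0,0,1,0,0,2,2]
Step 11: insert qr at [12, 23] -> counters=[0,1,0,0,0,0,1,0,1,1,0,1,2,2,1,0,2,0,0,0,1,0,0,3,2]
Step 12: insert ej at [13, 24] -> counters=[0,1,0,0,0,0,1,0,1,1,0,1,2,3,1,0,2,0,0,0,1,0,0,3,3]
Step 13: insert om at [16, 20] -> counters=[0,1,0,0,0,0,1,0,1,1,0,1,2,3,1,0,3,0,0,0,2,0,0,3,3]
Step 14: delete p at [6, 8] -> counters=[0,1,0,0,0,0,0,0,0,1,0,1,2,3,1,0,3,0,0,0,2,0,0,3,3]
Step 15: delete pw at [11, 14] -> counters=[0,1,0,0,0,0,0,0,0,1,0,0,2,3,0,0,3,0,0,0,2,0,0,3,3]
Step 16: insert ej at [13, 24] -> counters=[0,1,0,0,0,0,0,0,0,1,0,0,2,4,0,0,3,0,0,0,2,0,0,3,4]
Final counters=[0,1,0,0,0,0,0,0,0,1,0,0,2,4,0,0,3,0,0,0,2,0,0,3,4] -> counters[23]=3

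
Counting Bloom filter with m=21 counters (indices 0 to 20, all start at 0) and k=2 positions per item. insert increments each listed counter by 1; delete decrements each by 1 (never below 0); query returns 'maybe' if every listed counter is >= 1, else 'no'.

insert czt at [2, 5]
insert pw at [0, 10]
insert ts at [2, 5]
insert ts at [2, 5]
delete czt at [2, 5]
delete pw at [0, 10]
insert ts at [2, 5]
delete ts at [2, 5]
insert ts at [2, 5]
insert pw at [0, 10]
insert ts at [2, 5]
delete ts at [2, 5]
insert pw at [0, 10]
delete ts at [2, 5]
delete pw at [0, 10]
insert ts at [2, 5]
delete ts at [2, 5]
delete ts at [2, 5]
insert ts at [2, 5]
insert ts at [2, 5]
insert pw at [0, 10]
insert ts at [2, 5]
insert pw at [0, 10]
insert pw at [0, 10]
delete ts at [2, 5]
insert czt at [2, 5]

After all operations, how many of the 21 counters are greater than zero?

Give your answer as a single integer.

Answer: 4

Derivation:
Step 1: insert czt at [2, 5] -> counters=[0,0,1,0,0,1,0,0,0,0,0,0,0,0,0,0,0,0,0,0,0]
Step 2: insert pw at [0, 10] -> counters=[1,0,1,0,0,1,0,0,0,0,1,0,0,0,0,0,0,0,0,0,0]
Step 3: insert ts at [2, 5] -> counters=[1,0,2,0,0,2,0,0,0,0,1,0,0,0,0,0,0,0,0,0,0]
Step 4: insert ts at [2, 5] -> counters=[1,0,3,0,0,3,0,0,0,0,1,0,0,0,0,0,0,0,0,0,0]
Step 5: delete czt at [2, 5] -> counters=[1,0,2,0,0,2,0,0,0,0,1,0,0,0,0,0,0,0,0,0,0]
Step 6: delete pw at [0, 10] -> counters=[0,0,2,0,0,2,0,0,0,0,0,0,0,0,0,0,0,0,0,0,0]
Step 7: insert ts at [2, 5] -> counters=[0,0,3,0,0,3,0,0,0,0,0,0,0,0,0,0,0,0,0,0,0]
Step 8: delete ts at [2, 5] -> counters=[0,0,2,0,0,2,0,0,0,0,0,0,0,0,0,0,0,0,0,0,0]
Step 9: insert ts at [2, 5] -> counters=[0,0,3,0,0,3,0,0,0,0,0,0,0,0,0,0,0,0,0,0,0]
Step 10: insert pw at [0, 10] -> counters=[1,0,3,0,0,3,0,0,0,0,1,0,0,0,0,0,0,0,0,0,0]
Step 11: insert ts at [2, 5] -> counters=[1,0,4,0,0,4,0,0,0,0,1,0,0,0,0,0,0,0,0,0,0]
Step 12: delete ts at [2, 5] -> counters=[1,0,3,0,0,3,0,0,0,0,1,0,0,0,0,0,0,0,0,0,0]
Step 13: insert pw at [0, 10] -> counters=[2,0,3,0,0,3,0,0,0,0,2,0,0,0,0,0,0,0,0,0,0]
Step 14: delete ts at [2, 5] -> counters=[2,0,2,0,0,2,0,0,0,0,2,0,0,0,0,0,0,0,0,0,0]
Step 15: delete pw at [0, 10] -> counters=[1,0,2,0,0,2,0,0,0,0,1,0,0,0,0,0,0,0,0,0,0]
Step 16: insert ts at [2, 5] -> counters=[1,0,3,0,0,3,0,0,0,0,1,0,0,0,0,0,0,0,0,0,0]
Step 17: delete ts at [2, 5] -> counters=[1,0,2,0,0,2,0,0,0,0,1,0,0,0,0,0,0,0,0,0,0]
Step 18: delete ts at [2, 5] -> counters=[1,0,1,0,0,1,0,0,0,0,1,0,0,0,0,0,0,0,0,0,0]
Step 19: insert ts at [2, 5] -> counters=[1,0,2,0,0,2,0,0,0,0,1,0,0,0,0,0,0,0,0,0,0]
Step 20: insert ts at [2, 5] -> counters=[1,0,3,0,0,3,0,0,0,0,1,0,0,0,0,0,0,0,0,0,0]
Step 21: insert pw at [0, 10] -> counters=[2,0,3,0,0,3,0,0,0,0,2,0,0,0,0,0,0,0,0,0,0]
Step 22: insert ts at [2, 5] -> counters=[2,0,4,0,0,4,0,0,0,0,2,0,0,0,0,0,0,0,0,0,0]
Step 23: insert pw at [0, 10] -> counters=[3,0,4,0,0,4,0,0,0,0,3,0,0,0,0,0,0,0,0,0,0]
Step 24: insert pw at [0, 10] -> counters=[4,0,4,0,0,4,0,0,0,0,4,0,0,0,0,0,0,0,0,0,0]
Step 25: delete ts at [2, 5] -> counters=[4,0,3,0,0,3,0,0,0,0,4,0,0,0,0,0,0,0,0,0,0]
Step 26: insert czt at [2, 5] -> counters=[4,0,4,0,0,4,0,0,0,0,4,0,0,0,0,0,0,0,0,0,0]
Final counters=[4,0,4,0,0,4,0,0,0,0,4,0,0,0,0,0,0,0,0,0,0] -> 4 nonzero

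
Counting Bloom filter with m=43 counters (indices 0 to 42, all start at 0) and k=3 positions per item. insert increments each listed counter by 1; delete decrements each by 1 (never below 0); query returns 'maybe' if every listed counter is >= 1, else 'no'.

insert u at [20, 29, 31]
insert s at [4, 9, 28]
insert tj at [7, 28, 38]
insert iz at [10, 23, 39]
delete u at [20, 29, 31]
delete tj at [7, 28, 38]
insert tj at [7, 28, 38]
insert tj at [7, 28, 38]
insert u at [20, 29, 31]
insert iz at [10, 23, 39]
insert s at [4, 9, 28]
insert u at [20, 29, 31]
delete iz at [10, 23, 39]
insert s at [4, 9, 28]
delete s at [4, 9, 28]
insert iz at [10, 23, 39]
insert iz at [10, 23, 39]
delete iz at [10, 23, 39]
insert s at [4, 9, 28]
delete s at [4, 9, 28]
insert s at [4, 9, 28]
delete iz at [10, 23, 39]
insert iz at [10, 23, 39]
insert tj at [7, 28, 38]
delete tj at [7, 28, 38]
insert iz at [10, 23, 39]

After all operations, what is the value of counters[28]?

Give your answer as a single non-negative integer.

Step 1: insert u at [20, 29, 31] -> counters=[0,0,0,0,0,0,0,0,0,0,0,0,0,0,0,0,0,0,0,0,1,0,0,0,0,0,0,0,0,1,0,1,0,0,0,0,0,0,0,0,0,0,0]
Step 2: insert s at [4, 9, 28] -> counters=[0,0,0,0,1,0,0,0,0,1,0,0,0,0,0,0,0,0,0,0,1,0,0,0,0,0,0,0,1,1,0,1,0,0,0,0,0,0,0,0,0,0,0]
Step 3: insert tj at [7, 28, 38] -> counters=[0,0,0,0,1,0,0,1,0,1,0,0,0,0,0,0,0,0,0,0,1,0,0,0,0,0,0,0,2,1,0,1,0,0,0,0,0,0,1,0,0,0,0]
Step 4: insert iz at [10, 23, 39] -> counters=[0,0,0,0,1,0,0,1,0,1,1,0,0,0,0,0,0,0,0,0,1,0,0,1,0,0,0,0,2,1,0,1,0,0,0,0,0,0,1,1,0,0,0]
Step 5: delete u at [20, 29, 31] -> counters=[0,0,0,0,1,0,0,1,0,1,1,0,0,0,0,0,0,0,0,0,0,0,0,1,0,0,0,0,2,0,0,0,0,0,0,0,0,0,1,1,0,0,0]
Step 6: delete tj at [7, 28, 38] -> counters=[0,0,0,0,1,0,0,0,0,1,1,0,0,0,0,0,0,0,0,0,0,0,0,1,0,0,0,0,1,0,0,0,0,0,0,0,0,0,0,1,0,0,0]
Step 7: insert tj at [7, 28, 38] -> counters=[0,0,0,0,1,0,0,1,0,1,1,0,0,0,0,0,0,0,0,0,0,0,0,1,0,0,0,0,2,0,0,0,0,0,0,0,0,0,1,1,0,0,0]
Step 8: insert tj at [7, 28, 38] -> counters=[0,0,0,0,1,0,0,2,0,1,1,0,0,0,0,0,0,0,0,0,0,0,0,1,0,0,0,0,3,0,0,0,0,0,0,0,0,0,2,1,0,0,0]
Step 9: insert u at [20, 29, 31] -> counters=[0,0,0,0,1,0,0,2,0,1,1,0,0,0,0,0,0,0,0,0,1,0,0,1,0,0,0,0,3,1,0,1,0,0,0,0,0,0,2,1,0,0,0]
Step 10: insert iz at [10, 23, 39] -> counters=[0,0,0,0,1,0,0,2,0,1,2,0,0,0,0,0,0,0,0,0,1,0,0,2,0,0,0,0,3,1,0,1,0,0,0,0,0,0,2,2,0,0,0]
Step 11: insert s at [4, 9, 28] -> counters=[0,0,0,0,2,0,0,2,0,2,2,0,0,0,0,0,0,0,0,0,1,0,0,2,0,0,0,0,4,1,0,1,0,0,0,0,0,0,2,2,0,0,0]
Step 12: insert u at [20, 29, 31] -> counters=[0,0,0,0,2,0,0,2,0,2,2,0,0,0,0,0,0,0,0,0,2,0,0,2,0,0,0,0,4,2,0,2,0,0,0,0,0,0,2,2,0,0,0]
Step 13: delete iz at [10, 23, 39] -> counters=[0,0,0,0,2,0,0,2,0,2,1,0,0,0,0,0,0,0,0,0,2,0,0,1,0,0,0,0,4,2,0,2,0,0,0,0,0,0,2,1,0,0,0]
Step 14: insert s at [4, 9, 28] -> counters=[0,0,0,0,3,0,0,2,0,3,1,0,0,0,0,0,0,0,0,0,2,0,0,1,0,0,0,0,5,2,0,2,0,0,0,0,0,0,2,1,0,0,0]
Step 15: delete s at [4, 9, 28] -> counters=[0,0,0,0,2,0,0,2,0,2,1,0,0,0,0,0,0,0,0,0,2,0,0,1,0,0,0,0,4,2,0,2,0,0,0,0,0,0,2,1,0,0,0]
Step 16: insert iz at [10, 23, 39] -> counters=[0,0,0,0,2,0,0,2,0,2,2,0,0,0,0,0,0,0,0,0,2,0,0,2,0,0,0,0,4,2,0,2,0,0,0,0,0,0,2,2,0,0,0]
Step 17: insert iz at [10, 23, 39] -> counters=[0,0,0,0,2,0,0,2,0,2,3,0,0,0,0,0,0,0,0,0,2,0,0,3,0,0,0,0,4,2,0,2,0,0,0,0,0,0,2,3,0,0,0]
Step 18: delete iz at [10, 23, 39] -> counters=[0,0,0,0,2,0,0,2,0,2,2,0,0,0,0,0,0,0,0,0,2,0,0,2,0,0,0,0,4,2,0,2,0,0,0,0,0,0,2,2,0,0,0]
Step 19: insert s at [4, 9, 28] -> counters=[0,0,0,0,3,0,0,2,0,3,2,0,0,0,0,0,0,0,0,0,2,0,0,2,0,0,0,0,5,2,0,2,0,0,0,0,0,0,2,2,0,0,0]
Step 20: delete s at [4, 9, 28] -> counters=[0,0,0,0,2,0,0,2,0,2,2,0,0,0,0,0,0,0,0,0,2,0,0,2,0,0,0,0,4,2,0,2,0,0,0,0,0,0,2,2,0,0,0]
Step 21: insert s at [4, 9, 28] -> counters=[0,0,0,0,3,0,0,2,0,3,2,0,0,0,0,0,0,0,0,0,2,0,0,2,0,0,0,0,5,2,0,2,0,0,0,0,0,0,2,2,0,0,0]
Step 22: delete iz at [10, 23, 39] -> counters=[0,0,0,0,3,0,0,2,0,3,1,0,0,0,0,0,0,0,0,0,2,0,0,1,0,0,0,0,5,2,0,2,0,0,0,0,0,0,2,1,0,0,0]
Step 23: insert iz at [10, 23, 39] -> counters=[0,0,0,0,3,0,0,2,0,3,2,0,0,0,0,0,0,0,0,0,2,0,0,2,0,0,0,0,5,2,0,2,0,0,0,0,0,0,2,2,0,0,0]
Step 24: insert tj at [7, 28, 38] -> counters=[0,0,0,0,3,0,0,3,0,3,2,0,0,0,0,0,0,0,0,0,2,0,0,2,0,0,0,0,6,2,0,2,0,0,0,0,0,0,3,2,0,0,0]
Step 25: delete tj at [7, 28, 38] -> counters=[0,0,0,0,3,0,0,2,0,3,2,0,0,0,0,0,0,0,0,0,2,0,0,2,0,0,0,0,5,2,0,2,0,0,0,0,0,0,2,2,0,0,0]
Step 26: insert iz at [10, 23, 39] -> counters=[0,0,0,0,3,0,0,2,0,3,3,0,0,0,0,0,0,0,0,0,2,0,0,3,0,0,0,0,5,2,0,2,0,0,0,0,0,0,2,3,0,0,0]
Final counters=[0,0,0,0,3,0,0,2,0,3,3,0,0,0,0,0,0,0,0,0,2,0,0,3,0,0,0,0,5,2,0,2,0,0,0,0,0,0,2,3,0,0,0] -> counters[28]=5

Answer: 5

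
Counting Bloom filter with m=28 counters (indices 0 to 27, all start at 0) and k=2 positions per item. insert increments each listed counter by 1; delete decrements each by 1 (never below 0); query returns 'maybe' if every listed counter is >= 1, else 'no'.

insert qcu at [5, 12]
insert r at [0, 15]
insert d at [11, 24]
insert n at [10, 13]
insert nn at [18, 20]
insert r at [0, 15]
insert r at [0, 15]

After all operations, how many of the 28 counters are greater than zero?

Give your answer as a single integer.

Step 1: insert qcu at [5, 12] -> counters=[0,0,0,0,0,1,0,0,0,0,0,0,1,0,0,0,0,0,0,0,0,0,0,0,0,0,0,0]
Step 2: insert r at [0, 15] -> counters=[1,0,0,0,0,1,0,0,0,0,0,0,1,0,0,1,0,0,0,0,0,0,0,0,0,0,0,0]
Step 3: insert d at [11, 24] -> counters=[1,0,0,0,0,1,0,0,0,0,0,1,1,0,0,1,0,0,0,0,0,0,0,0,1,0,0,0]
Step 4: insert n at [10, 13] -> counters=[1,0,0,0,0,1,0,0,0,0,1,1,1,1,0,1,0,0,0,0,0,0,0,0,1,0,0,0]
Step 5: insert nn at [18, 20] -> counters=[1,0,0,0,0,1,0,0,0,0,1,1,1,1,0,1,0,0,1,0,1,0,0,0,1,0,0,0]
Step 6: insert r at [0, 15] -> counters=[2,0,0,0,0,1,0,0,0,0,1,1,1,1,0,2,0,0,1,0,1,0,0,0,1,0,0,0]
Step 7: insert r at [0, 15] -> counters=[3,0,0,0,0,1,0,0,0,0,1,1,1,1,0,3,0,0,1,0,1,0,0,0,1,0,0,0]
Final counters=[3,0,0,0,0,1,0,0,0,0,1,1,1,1,0,3,0,0,1,0,1,0,0,0,1,0,0,0] -> 10 nonzero

Answer: 10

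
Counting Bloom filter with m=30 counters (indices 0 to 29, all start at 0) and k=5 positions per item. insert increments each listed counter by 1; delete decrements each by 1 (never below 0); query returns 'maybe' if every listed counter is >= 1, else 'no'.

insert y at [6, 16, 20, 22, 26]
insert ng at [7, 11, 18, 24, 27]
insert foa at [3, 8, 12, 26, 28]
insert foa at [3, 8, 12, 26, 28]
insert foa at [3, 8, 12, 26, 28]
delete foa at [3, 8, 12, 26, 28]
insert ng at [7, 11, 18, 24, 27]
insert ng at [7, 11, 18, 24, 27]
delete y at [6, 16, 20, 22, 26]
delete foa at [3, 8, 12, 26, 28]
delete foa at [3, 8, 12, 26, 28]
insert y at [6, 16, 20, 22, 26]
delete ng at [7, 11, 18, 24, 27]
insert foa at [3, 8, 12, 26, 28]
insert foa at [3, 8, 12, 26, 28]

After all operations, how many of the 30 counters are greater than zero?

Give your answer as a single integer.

Step 1: insert y at [6, 16, 20, 22, 26] -> counters=[0,0,0,0,0,0,1,0,0,0,0,0,0,0,0,0,1,0,0,0,1,0,1,0,0,0,1,0,0,0]
Step 2: insert ng at [7, 11, 18, 24, 27] -> counters=[0,0,0,0,0,0,1,1,0,0,0,1,0,0,0,0,1,0,1,0,1,0,1,0,1,0,1,1,0,0]
Step 3: insert foa at [3, 8, 12, 26, 28] -> counters=[0,0,0,1,0,0,1,1,1,0,0,1,1,0,0,0,1,0,1,0,1,0,1,0,1,0,2,1,1,0]
Step 4: insert foa at [3, 8, 12, 26, 28] -> counters=[0,0,0,2,0,0,1,1,2,0,0,1,2,0,0,0,1,0,1,0,1,0,1,0,1,0,3,1,2,0]
Step 5: insert foa at [3, 8, 12, 26, 28] -> counters=[0,0,0,3,0,0,1,1,3,0,0,1,3,0,0,0,1,0,1,0,1,0,1,0,1,0,4,1,3,0]
Step 6: delete foa at [3, 8, 12, 26, 28] -> counters=[0,0,0,2,0,0,1,1,2,0,0,1,2,0,0,0,1,0,1,0,1,0,1,0,1,0,3,1,2,0]
Step 7: insert ng at [7, 11, 18, 24, 27] -> counters=[0,0,0,2,0,0,1,2,2,0,0,2,2,0,0,0,1,0,2,0,1,0,1,0,2,0,3,2,2,0]
Step 8: insert ng at [7, 11, 18, 24, 27] -> counters=[0,0,0,2,0,0,1,3,2,0,0,3,2,0,0,0,1,0,3,0,1,0,1,0,3,0,3,3,2,0]
Step 9: delete y at [6, 16, 20, 22, 26] -> counters=[0,0,0,2,0,0,0,3,2,0,0,3,2,0,0,0,0,0,3,0,0,0,0,0,3,0,2,3,2,0]
Step 10: delete foa at [3, 8, 12, 26, 28] -> counters=[0,0,0,1,0,0,0,3,1,0,0,3,1,0,0,0,0,0,3,0,0,0,0,0,3,0,1,3,1,0]
Step 11: delete foa at [3, 8, 12, 26, 28] -> counters=[0,0,0,0,0,0,0,3,0,0,0,3,0,0,0,0,0,0,3,0,0,0,0,0,3,0,0,3,0,0]
Step 12: insert y at [6, 16, 20, 22, 26] -> counters=[0,0,0,0,0,0,1,3,0,0,0,3,0,0,0,0,1,0,3,0,1,0,1,0,3,0,1,3,0,0]
Step 13: delete ng at [7, 11, 18, 24, 27] -> counters=[0,0,0,0,0,0,1,2,0,0,0,2,0,0,0,0,1,0,2,0,1,0,1,0,2,0,1,2,0,0]
Step 14: insert foa at [3, 8, 12, 26, 28] -> counters=[0,0,0,1,0,0,1,2,1,0,0,2,1,0,0,0,1,0,2,0,1,0,1,0,2,0,2,2,1,0]
Step 15: insert foa at [3, 8, 12, 26, 28] -> counters=[0,0,0,2,0,0,1,2,2,0,0,2,2,0,0,0,1,0,2,0,1,0,1,0,2,0,3,2,2,0]
Final counters=[0,0,0,2,0,0,1,2,2,0,0,2,2,0,0,0,1,0,2,0,1,0,1,0,2,0,3,2,2,0] -> 14 nonzero

Answer: 14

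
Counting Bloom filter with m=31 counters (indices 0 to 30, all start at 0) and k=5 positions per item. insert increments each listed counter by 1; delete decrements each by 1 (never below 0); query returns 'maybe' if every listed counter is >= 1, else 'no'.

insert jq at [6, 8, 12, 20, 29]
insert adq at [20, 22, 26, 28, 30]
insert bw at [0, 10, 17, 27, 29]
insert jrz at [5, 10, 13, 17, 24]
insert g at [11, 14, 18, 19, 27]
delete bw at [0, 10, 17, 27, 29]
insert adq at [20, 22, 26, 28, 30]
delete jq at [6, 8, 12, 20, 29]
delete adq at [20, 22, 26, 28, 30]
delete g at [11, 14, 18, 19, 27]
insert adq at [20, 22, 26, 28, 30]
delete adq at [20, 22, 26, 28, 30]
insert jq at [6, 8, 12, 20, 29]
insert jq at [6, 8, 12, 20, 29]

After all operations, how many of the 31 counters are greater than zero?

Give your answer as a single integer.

Step 1: insert jq at [6, 8, 12, 20, 29] -> counters=[0,0,0,0,0,0,1,0,1,0,0,0,1,0,0,0,0,0,0,0,1,0,0,0,0,0,0,0,0,1,0]
Step 2: insert adq at [20, 22, 26, 28, 30] -> counters=[0,0,0,0,0,0,1,0,1,0,0,0,1,0,0,0,0,0,0,0,2,0,1,0,0,0,1,0,1,1,1]
Step 3: insert bw at [0, 10, 17, 27, 29] -> counters=[1,0,0,0,0,0,1,0,1,0,1,0,1,0,0,0,0,1,0,0,2,0,1,0,0,0,1,1,1,2,1]
Step 4: insert jrz at [5, 10, 13, 17, 24] -> counters=[1,0,0,0,0,1,1,0,1,0,2,0,1,1,0,0,0,2,0,0,2,0,1,0,1,0,1,1,1,2,1]
Step 5: insert g at [11, 14, 18, 19, 27] -> counters=[1,0,0,0,0,1,1,0,1,0,2,1,1,1,1,0,0,2,1,1,2,0,1,0,1,0,1,2,1,2,1]
Step 6: delete bw at [0, 10, 17, 27, 29] -> counters=[0,0,0,0,0,1,1,0,1,0,1,1,1,1,1,0,0,1,1,1,2,0,1,0,1,0,1,1,1,1,1]
Step 7: insert adq at [20, 22, 26, 28, 30] -> counters=[0,0,0,0,0,1,1,0,1,0,1,1,1,1,1,0,0,1,1,1,3,0,2,0,1,0,2,1,2,1,2]
Step 8: delete jq at [6, 8, 12, 20, 29] -> counters=[0,0,0,0,0,1,0,0,0,0,1,1,0,1,1,0,0,1,1,1,2,0,2,0,1,0,2,1,2,0,2]
Step 9: delete adq at [20, 22, 26, 28, 30] -> counters=[0,0,0,0,0,1,0,0,0,0,1,1,0,1,1,0,0,1,1,1,1,0,1,0,1,0,1,1,1,0,1]
Step 10: delete g at [11, 14, 18, 19, 27] -> counters=[0,0,0,0,0,1,0,0,0,0,1,0,0,1,0,0,0,1,0,0,1,0,1,0,1,0,1,0,1,0,1]
Step 11: insert adq at [20, 22, 26, 28, 30] -> counters=[0,0,0,0,0,1,0,0,0,0,1,0,0,1,0,0,0,1,0,0,2,0,2,0,1,0,2,0,2,0,2]
Step 12: delete adq at [20, 22, 26, 28, 30] -> counters=[0,0,0,0,0,1,0,0,0,0,1,0,0,1,0,0,0,1,0,0,1,0,1,0,1,0,1,0,1,0,1]
Step 13: insert jq at [6, 8, 12, 20, 29] -> counters=[0,0,0,0,0,1,1,0,1,0,1,0,1,1,0,0,0,1,0,0,2,0,1,0,1,0,1,0,1,1,1]
Step 14: insert jq at [6, 8, 12, 20, 29] -> counters=[0,0,0,0,0,1,2,0,2,0,1,0,2,1,0,0,0,1,0,0,3,0,1,0,1,0,1,0,1,2,1]
Final counters=[0,0,0,0,0,1,2,0,2,0,1,0,2,1,0,0,0,1,0,0,3,0,1,0,1,0,1,0,1,2,1] -> 14 nonzero

Answer: 14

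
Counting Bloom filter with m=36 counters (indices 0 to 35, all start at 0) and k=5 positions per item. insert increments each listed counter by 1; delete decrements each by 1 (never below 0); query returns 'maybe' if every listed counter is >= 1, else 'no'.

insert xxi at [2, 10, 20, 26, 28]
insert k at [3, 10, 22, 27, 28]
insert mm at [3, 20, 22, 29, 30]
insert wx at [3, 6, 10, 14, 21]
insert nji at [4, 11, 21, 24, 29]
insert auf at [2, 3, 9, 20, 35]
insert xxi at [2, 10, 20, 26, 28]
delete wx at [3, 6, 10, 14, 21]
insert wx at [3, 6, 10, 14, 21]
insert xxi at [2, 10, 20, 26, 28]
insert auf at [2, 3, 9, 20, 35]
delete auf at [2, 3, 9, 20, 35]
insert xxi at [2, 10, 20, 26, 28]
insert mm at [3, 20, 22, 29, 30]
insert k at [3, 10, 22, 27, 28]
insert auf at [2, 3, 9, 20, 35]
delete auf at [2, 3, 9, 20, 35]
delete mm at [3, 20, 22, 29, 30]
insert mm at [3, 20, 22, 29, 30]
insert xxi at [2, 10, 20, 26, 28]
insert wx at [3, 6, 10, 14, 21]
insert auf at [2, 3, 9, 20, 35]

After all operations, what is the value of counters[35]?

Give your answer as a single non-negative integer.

Answer: 2

Derivation:
Step 1: insert xxi at [2, 10, 20, 26, 28] -> counters=[0,0,1,0,0,0,0,0,0,0,1,0,0,0,0,0,0,0,0,0,1,0,0,0,0,0,1,0,1,0,0,0,0,0,0,0]
Step 2: insert k at [3, 10, 22, 27, 28] -> counters=[0,0,1,1,0,0,0,0,0,0,2,0,0,0,0,0,0,0,0,0,1,0,1,0,0,0,1,1,2,0,0,0,0,0,0,0]
Step 3: insert mm at [3, 20, 22, 29, 30] -> counters=[0,0,1,2,0,0,0,0,0,0,2,0,0,0,0,0,0,0,0,0,2,0,2,0,0,0,1,1,2,1,1,0,0,0,0,0]
Step 4: insert wx at [3, 6, 10, 14, 21] -> counters=[0,0,1,3,0,0,1,0,0,0,3,0,0,0,1,0,0,0,0,0,2,1,2,0,0,0,1,1,2,1,1,0,0,0,0,0]
Step 5: insert nji at [4, 11, 21, 24, 29] -> counters=[0,0,1,3,1,0,1,0,0,0,3,1,0,0,1,0,0,0,0,0,2,2,2,0,1,0,1,1,2,2,1,0,0,0,0,0]
Step 6: insert auf at [2, 3, 9, 20, 35] -> counters=[0,0,2,4,1,0,1,0,0,1,3,1,0,0,1,0,0,0,0,0,3,2,2,0,1,0,1,1,2,2,1,0,0,0,0,1]
Step 7: insert xxi at [2, 10, 20, 26, 28] -> counters=[0,0,3,4,1,0,1,0,0,1,4,1,0,0,1,0,0,0,0,0,4,2,2,0,1,0,2,1,3,2,1,0,0,0,0,1]
Step 8: delete wx at [3, 6, 10, 14, 21] -> counters=[0,0,3,3,1,0,0,0,0,1,3,1,0,0,0,0,0,0,0,0,4,1,2,0,1,0,2,1,3,2,1,0,0,0,0,1]
Step 9: insert wx at [3, 6, 10, 14, 21] -> counters=[0,0,3,4,1,0,1,0,0,1,4,1,0,0,1,0,0,0,0,0,4,2,2,0,1,0,2,1,3,2,1,0,0,0,0,1]
Step 10: insert xxi at [2, 10, 20, 26, 28] -> counters=[0,0,4,4,1,0,1,0,0,1,5,1,0,0,1,0,0,0,0,0,5,2,2,0,1,0,3,1,4,2,1,0,0,0,0,1]
Step 11: insert auf at [2, 3, 9, 20, 35] -> counters=[0,0,5,5,1,0,1,0,0,2,5,1,0,0,1,0,0,0,0,0,6,2,2,0,1,0,3,1,4,2,1,0,0,0,0,2]
Step 12: delete auf at [2, 3, 9, 20, 35] -> counters=[0,0,4,4,1,0,1,0,0,1,5,1,0,0,1,0,0,0,0,0,5,2,2,0,1,0,3,1,4,2,1,0,0,0,0,1]
Step 13: insert xxi at [2, 10, 20, 26, 28] -> counters=[0,0,5,4,1,0,1,0,0,1,6,1,0,0,1,0,0,0,0,0,6,2,2,0,1,0,4,1,5,2,1,0,0,0,0,1]
Step 14: insert mm at [3, 20, 22, 29, 30] -> counters=[0,0,5,5,1,0,1,0,0,1,6,1,0,0,1,0,0,0,0,0,7,2,3,0,1,0,4,1,5,3,2,0,0,0,0,1]
Step 15: insert k at [3, 10, 22, 27, 28] -> counters=[0,0,5,6,1,0,1,0,0,1,7,1,0,0,1,0,0,0,0,0,7,2,4,0,1,0,4,2,6,3,2,0,0,0,0,1]
Step 16: insert auf at [2, 3, 9, 20, 35] -> counters=[0,0,6,7,1,0,1,0,0,2,7,1,0,0,1,0,0,0,0,0,8,2,4,0,1,0,4,2,6,3,2,0,0,0,0,2]
Step 17: delete auf at [2, 3, 9, 20, 35] -> counters=[0,0,5,6,1,0,1,0,0,1,7,1,0,0,1,0,0,0,0,0,7,2,4,0,1,0,4,2,6,3,2,0,0,0,0,1]
Step 18: delete mm at [3, 20, 22, 29, 30] -> counters=[0,0,5,5,1,0,1,0,0,1,7,1,0,0,1,0,0,0,0,0,6,2,3,0,1,0,4,2,6,2,1,0,0,0,0,1]
Step 19: insert mm at [3, 20, 22, 29, 30] -> counters=[0,0,5,6,1,0,1,0,0,1,7,1,0,0,1,0,0,0,0,0,7,2,4,0,1,0,4,2,6,3,2,0,0,0,0,1]
Step 20: insert xxi at [2, 10, 20, 26, 28] -> counters=[0,0,6,6,1,0,1,0,0,1,8,1,0,0,1,0,0,0,0,0,8,2,4,0,1,0,5,2,7,3,2,0,0,0,0,1]
Step 21: insert wx at [3, 6, 10, 14, 21] -> counters=[0,0,6,7,1,0,2,0,0,1,9,1,0,0,2,0,0,0,0,0,8,3,4,0,1,0,5,2,7,3,2,0,0,0,0,1]
Step 22: insert auf at [2, 3, 9, 20, 35] -> counters=[0,0,7,8,1,0,2,0,0,2,9,1,0,0,2,0,0,0,0,0,9,3,4,0,1,0,5,2,7,3,2,0,0,0,0,2]
Final counters=[0,0,7,8,1,0,2,0,0,2,9,1,0,0,2,0,0,0,0,0,9,3,4,0,1,0,5,2,7,3,2,0,0,0,0,2] -> counters[35]=2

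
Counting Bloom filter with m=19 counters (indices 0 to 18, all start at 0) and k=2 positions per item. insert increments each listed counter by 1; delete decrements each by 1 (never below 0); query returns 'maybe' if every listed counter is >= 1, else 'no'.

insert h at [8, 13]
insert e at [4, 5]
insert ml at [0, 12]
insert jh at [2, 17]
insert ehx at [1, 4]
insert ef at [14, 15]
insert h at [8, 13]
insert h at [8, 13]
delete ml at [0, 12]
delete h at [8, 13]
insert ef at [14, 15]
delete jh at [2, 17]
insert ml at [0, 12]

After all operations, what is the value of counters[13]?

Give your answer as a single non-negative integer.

Answer: 2

Derivation:
Step 1: insert h at [8, 13] -> counters=[0,0,0,0,0,0,0,0,1,0,0,0,0,1,0,0,0,0,0]
Step 2: insert e at [4, 5] -> counters=[0,0,0,0,1,1,0,0,1,0,0,0,0,1,0,0,0,0,0]
Step 3: insert ml at [0, 12] -> counters=[1,0,0,0,1,1,0,0,1,0,0,0,1,1,0,0,0,0,0]
Step 4: insert jh at [2, 17] -> counters=[1,0,1,0,1,1,0,0,1,0,0,0,1,1,0,0,0,1,0]
Step 5: insert ehx at [1, 4] -> counters=[1,1,1,0,2,1,0,0,1,0,0,0,1,1,0,0,0,1,0]
Step 6: insert ef at [14, 15] -> counters=[1,1,1,0,2,1,0,0,1,0,0,0,1,1,1,1,0,1,0]
Step 7: insert h at [8, 13] -> counters=[1,1,1,0,2,1,0,0,2,0,0,0,1,2,1,1,0,1,0]
Step 8: insert h at [8, 13] -> counters=[1,1,1,0,2,1,0,0,3,0,0,0,1,3,1,1,0,1,0]
Step 9: delete ml at [0, 12] -> counters=[0,1,1,0,2,1,0,0,3,0,0,0,0,3,1,1,0,1,0]
Step 10: delete h at [8, 13] -> counters=[0,1,1,0,2,1,0,0,2,0,0,0,0,2,1,1,0,1,0]
Step 11: insert ef at [14, 15] -> counters=[0,1,1,0,2,1,0,0,2,0,0,0,0,2,2,2,0,1,0]
Step 12: delete jh at [2, 17] -> counters=[0,1,0,0,2,1,0,0,2,0,0,0,0,2,2,2,0,0,0]
Step 13: insert ml at [0, 12] -> counters=[1,1,0,0,2,1,0,0,2,0,0,0,1,2,2,2,0,0,0]
Final counters=[1,1,0,0,2,1,0,0,2,0,0,0,1,2,2,2,0,0,0] -> counters[13]=2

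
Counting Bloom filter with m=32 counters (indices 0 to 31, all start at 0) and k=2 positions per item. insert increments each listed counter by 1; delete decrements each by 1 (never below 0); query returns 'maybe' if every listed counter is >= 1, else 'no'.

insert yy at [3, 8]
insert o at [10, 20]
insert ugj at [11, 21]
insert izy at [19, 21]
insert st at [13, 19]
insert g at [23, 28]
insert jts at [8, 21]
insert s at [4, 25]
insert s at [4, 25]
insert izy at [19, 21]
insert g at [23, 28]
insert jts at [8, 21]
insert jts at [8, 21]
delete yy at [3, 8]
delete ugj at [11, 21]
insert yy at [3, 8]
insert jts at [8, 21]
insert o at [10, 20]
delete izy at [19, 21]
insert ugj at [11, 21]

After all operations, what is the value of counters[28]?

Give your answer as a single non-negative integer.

Step 1: insert yy at [3, 8] -> counters=[0,0,0,1,0,0,0,0,1,0,0,0,0,0,0,0,0,0,0,0,0,0,0,0,0,0,0,0,0,0,0,0]
Step 2: insert o at [10, 20] -> counters=[0,0,0,1,0,0,0,0,1,0,1,0,0,0,0,0,0,0,0,0,1,0,0,0,0,0,0,0,0,0,0,0]
Step 3: insert ugj at [11, 21] -> counters=[0,0,0,1,0,0,0,0,1,0,1,1,0,0,0,0,0,0,0,0,1,1,0,0,0,0,0,0,0,0,0,0]
Step 4: insert izy at [19, 21] -> counters=[0,0,0,1,0,0,0,0,1,0,1,1,0,0,0,0,0,0,0,1,1,2,0,0,0,0,0,0,0,0,0,0]
Step 5: insert st at [13, 19] -> counters=[0,0,0,1,0,0,0,0,1,0,1,1,0,1,0,0,0,0,0,2,1,2,0,0,0,0,0,0,0,0,0,0]
Step 6: insert g at [23, 28] -> counters=[0,0,0,1,0,0,0,0,1,0,1,1,0,1,0,0,0,0,0,2,1,2,0,1,0,0,0,0,1,0,0,0]
Step 7: insert jts at [8, 21] -> counters=[0,0,0,1,0,0,0,0,2,0,1,1,0,1,0,0,0,0,0,2,1,3,0,1,0,0,0,0,1,0,0,0]
Step 8: insert s at [4, 25] -> counters=[0,0,0,1,1,0,0,0,2,0,1,1,0,1,0,0,0,0,0,2,1,3,0,1,0,1,0,0,1,0,0,0]
Step 9: insert s at [4, 25] -> counters=[0,0,0,1,2,0,0,0,2,0,1,1,0,1,0,0,0,0,0,2,1,3,0,1,0,2,0,0,1,0,0,0]
Step 10: insert izy at [19, 21] -> counters=[0,0,0,1,2,0,0,0,2,0,1,1,0,1,0,0,0,0,0,3,1,4,0,1,0,2,0,0,1,0,0,0]
Step 11: insert g at [23, 28] -> counters=[0,0,0,1,2,0,0,0,2,0,1,1,0,1,0,0,0,0,0,3,1,4,0,2,0,2,0,0,2,0,0,0]
Step 12: insert jts at [8, 21] -> counters=[0,0,0,1,2,0,0,0,3,0,1,1,0,1,0,0,0,0,0,3,1,5,0,2,0,2,0,0,2,0,0,0]
Step 13: insert jts at [8, 21] -> counters=[0,0,0,1,2,0,0,0,4,0,1,1,0,1,0,0,0,0,0,3,1,6,0,2,0,2,0,0,2,0,0,0]
Step 14: delete yy at [3, 8] -> counters=[0,0,0,0,2,0,0,0,3,0,1,1,0,1,0,0,0,0,0,3,1,6,0,2,0,2,0,0,2,0,0,0]
Step 15: delete ugj at [11, 21] -> counters=[0,0,0,0,2,0,0,0,3,0,1,0,0,1,0,0,0,0,0,3,1,5,0,2,0,2,0,0,2,0,0,0]
Step 16: insert yy at [3, 8] -> counters=[0,0,0,1,2,0,0,0,4,0,1,0,0,1,0,0,0,0,0,3,1,5,0,2,0,2,0,0,2,0,0,0]
Step 17: insert jts at [8, 21] -> counters=[0,0,0,1,2,0,0,0,5,0,1,0,0,1,0,0,0,0,0,3,1,6,0,2,0,2,0,0,2,0,0,0]
Step 18: insert o at [10, 20] -> counters=[0,0,0,1,2,0,0,0,5,0,2,0,0,1,0,0,0,0,0,3,2,6,0,2,0,2,0,0,2,0,0,0]
Step 19: delete izy at [19, 21] -> counters=[0,0,0,1,2,0,0,0,5,0,2,0,0,1,0,0,0,0,0,2,2,5,0,2,0,2,0,0,2,0,0,0]
Step 20: insert ugj at [11, 21] -> counters=[0,0,0,1,2,0,0,0,5,0,2,1,0,1,0,0,0,0,0,2,2,6,0,2,0,2,0,0,2,0,0,0]
Final counters=[0,0,0,1,2,0,0,0,5,0,2,1,0,1,0,0,0,0,0,2,2,6,0,2,0,2,0,0,2,0,0,0] -> counters[28]=2

Answer: 2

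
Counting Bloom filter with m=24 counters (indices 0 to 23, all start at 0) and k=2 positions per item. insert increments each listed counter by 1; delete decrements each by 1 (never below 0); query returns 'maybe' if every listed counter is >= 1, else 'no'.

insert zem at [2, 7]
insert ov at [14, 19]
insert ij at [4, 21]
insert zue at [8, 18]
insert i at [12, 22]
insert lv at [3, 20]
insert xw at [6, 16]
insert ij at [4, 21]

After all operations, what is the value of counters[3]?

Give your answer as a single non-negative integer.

Step 1: insert zem at [2, 7] -> counters=[0,0,1,0,0,0,0,1,0,0,0,0,0,0,0,0,0,0,0,0,0,0,0,0]
Step 2: insert ov at [14, 19] -> counters=[0,0,1,0,0,0,0,1,0,0,0,0,0,0,1,0,0,0,0,1,0,0,0,0]
Step 3: insert ij at [4, 21] -> counters=[0,0,1,0,1,0,0,1,0,0,0,0,0,0,1,0,0,0,0,1,0,1,0,0]
Step 4: insert zue at [8, 18] -> counters=[0,0,1,0,1,0,0,1,1,0,0,0,0,0,1,0,0,0,1,1,0,1,0,0]
Step 5: insert i at [12, 22] -> counters=[0,0,1,0,1,0,0,1,1,0,0,0,1,0,1,0,0,0,1,1,0,1,1,0]
Step 6: insert lv at [3, 20] -> counters=[0,0,1,1,1,0,0,1,1,0,0,0,1,0,1,0,0,0,1,1,1,1,1,0]
Step 7: insert xw at [6, 16] -> counters=[0,0,1,1,1,0,1,1,1,0,0,0,1,0,1,0,1,0,1,1,1,1,1,0]
Step 8: insert ij at [4, 21] -> counters=[0,0,1,1,2,0,1,1,1,0,0,0,1,0,1,0,1,0,1,1,1,2,1,0]
Final counters=[0,0,1,1,2,0,1,1,1,0,0,0,1,0,1,0,1,0,1,1,1,2,1,0] -> counters[3]=1

Answer: 1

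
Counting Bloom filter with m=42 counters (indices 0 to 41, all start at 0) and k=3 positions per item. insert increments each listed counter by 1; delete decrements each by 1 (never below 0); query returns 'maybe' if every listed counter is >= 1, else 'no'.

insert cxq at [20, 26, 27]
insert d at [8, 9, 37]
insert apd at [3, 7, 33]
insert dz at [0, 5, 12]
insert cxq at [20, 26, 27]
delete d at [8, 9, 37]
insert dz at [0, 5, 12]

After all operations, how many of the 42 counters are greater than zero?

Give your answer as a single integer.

Step 1: insert cxq at [20, 26, 27] -> counters=[0,0,0,0,0,0,0,0,0,0,0,0,0,0,0,0,0,0,0,0,1,0,0,0,0,0,1,1,0,0,0,0,0,0,0,0,0,0,0,0,0,0]
Step 2: insert d at [8, 9, 37] -> counters=[0,0,0,0,0,0,0,0,1,1,0,0,0,0,0,0,0,0,0,0,1,0,0,0,0,0,1,1,0,0,0,0,0,0,0,0,0,1,0,0,0,0]
Step 3: insert apd at [3, 7, 33] -> counters=[0,0,0,1,0,0,0,1,1,1,0,0,0,0,0,0,0,0,0,0,1,0,0,0,0,0,1,1,0,0,0,0,0,1,0,0,0,1,0,0,0,0]
Step 4: insert dz at [0, 5, 12] -> counters=[1,0,0,1,0,1,0,1,1,1,0,0,1,0,0,0,0,0,0,0,1,0,0,0,0,0,1,1,0,0,0,0,0,1,0,0,0,1,0,0,0,0]
Step 5: insert cxq at [20, 26, 27] -> counters=[1,0,0,1,0,1,0,1,1,1,0,0,1,0,0,0,0,0,0,0,2,0,0,0,0,0,2,2,0,0,0,0,0,1,0,0,0,1,0,0,0,0]
Step 6: delete d at [8, 9, 37] -> counters=[1,0,0,1,0,1,0,1,0,0,0,0,1,0,0,0,0,0,0,0,2,0,0,0,0,0,2,2,0,0,0,0,0,1,0,0,0,0,0,0,0,0]
Step 7: insert dz at [0, 5, 12] -> counters=[2,0,0,1,0,2,0,1,0,0,0,0,2,0,0,0,0,0,0,0,2,0,0,0,0,0,2,2,0,0,0,0,0,1,0,0,0,0,0,0,0,0]
Final counters=[2,0,0,1,0,2,0,1,0,0,0,0,2,0,0,0,0,0,0,0,2,0,0,0,0,0,2,2,0,0,0,0,0,1,0,0,0,0,0,0,0,0] -> 9 nonzero

Answer: 9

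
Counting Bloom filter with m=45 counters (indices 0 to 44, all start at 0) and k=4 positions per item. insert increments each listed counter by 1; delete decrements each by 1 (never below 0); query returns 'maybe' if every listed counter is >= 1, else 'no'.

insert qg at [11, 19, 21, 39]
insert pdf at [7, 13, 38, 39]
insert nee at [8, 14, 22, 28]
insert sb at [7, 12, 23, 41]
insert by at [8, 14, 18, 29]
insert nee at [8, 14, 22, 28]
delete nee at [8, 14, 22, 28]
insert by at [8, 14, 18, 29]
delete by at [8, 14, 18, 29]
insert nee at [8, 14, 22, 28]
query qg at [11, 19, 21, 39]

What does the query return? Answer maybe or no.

Answer: maybe

Derivation:
Step 1: insert qg at [11, 19, 21, 39] -> counters=[0,0,0,0,0,0,0,0,0,0,0,1,0,0,0,0,0,0,0,1,0,1,0,0,0,0,0,0,0,0,0,0,0,0,0,0,0,0,0,1,0,0,0,0,0]
Step 2: insert pdf at [7, 13, 38, 39] -> counters=[0,0,0,0,0,0,0,1,0,0,0,1,0,1,0,0,0,0,0,1,0,1,0,0,0,0,0,0,0,0,0,0,0,0,0,0,0,0,1,2,0,0,0,0,0]
Step 3: insert nee at [8, 14, 22, 28] -> counters=[0,0,0,0,0,0,0,1,1,0,0,1,0,1,1,0,0,0,0,1,0,1,1,0,0,0,0,0,1,0,0,0,0,0,0,0,0,0,1,2,0,0,0,0,0]
Step 4: insert sb at [7, 12, 23, 41] -> counters=[0,0,0,0,0,0,0,2,1,0,0,1,1,1,1,0,0,0,0,1,0,1,1,1,0,0,0,0,1,0,0,0,0,0,0,0,0,0,1,2,0,1,0,0,0]
Step 5: insert by at [8, 14, 18, 29] -> counters=[0,0,0,0,0,0,0,2,2,0,0,1,1,1,2,0,0,0,1,1,0,1,1,1,0,0,0,0,1,1,0,0,0,0,0,0,0,0,1,2,0,1,0,0,0]
Step 6: insert nee at [8, 14, 22, 28] -> counters=[0,0,0,0,0,0,0,2,3,0,0,1,1,1,3,0,0,0,1,1,0,1,2,1,0,0,0,0,2,1,0,0,0,0,0,0,0,0,1,2,0,1,0,0,0]
Step 7: delete nee at [8, 14, 22, 28] -> counters=[0,0,0,0,0,0,0,2,2,0,0,1,1,1,2,0,0,0,1,1,0,1,1,1,0,0,0,0,1,1,0,0,0,0,0,0,0,0,1,2,0,1,0,0,0]
Step 8: insert by at [8, 14, 18, 29] -> counters=[0,0,0,0,0,0,0,2,3,0,0,1,1,1,3,0,0,0,2,1,0,1,1,1,0,0,0,0,1,2,0,0,0,0,0,0,0,0,1,2,0,1,0,0,0]
Step 9: delete by at [8, 14, 18, 29] -> counters=[0,0,0,0,0,0,0,2,2,0,0,1,1,1,2,0,0,0,1,1,0,1,1,1,0,0,0,0,1,1,0,0,0,0,0,0,0,0,1,2,0,1,0,0,0]
Step 10: insert nee at [8, 14, 22, 28] -> counters=[0,0,0,0,0,0,0,2,3,0,0,1,1,1,3,0,0,0,1,1,0,1,2,1,0,0,0,0,2,1,0,0,0,0,0,0,0,0,1,2,0,1,0,0,0]
Query qg: check counters[11]=1 counters[19]=1 counters[21]=1 counters[39]=2 -> maybe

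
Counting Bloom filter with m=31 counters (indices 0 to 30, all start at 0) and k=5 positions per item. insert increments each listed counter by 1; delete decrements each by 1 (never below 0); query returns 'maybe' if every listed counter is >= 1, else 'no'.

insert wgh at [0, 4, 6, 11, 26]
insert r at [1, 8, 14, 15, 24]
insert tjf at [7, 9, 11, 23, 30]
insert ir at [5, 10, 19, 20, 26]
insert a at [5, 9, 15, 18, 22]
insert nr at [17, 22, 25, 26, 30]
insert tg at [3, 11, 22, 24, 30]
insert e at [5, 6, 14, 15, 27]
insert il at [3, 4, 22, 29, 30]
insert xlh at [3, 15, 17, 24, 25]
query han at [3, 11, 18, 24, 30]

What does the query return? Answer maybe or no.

Answer: maybe

Derivation:
Step 1: insert wgh at [0, 4, 6, 11, 26] -> counters=[1,0,0,0,1,0,1,0,0,0,0,1,0,0,0,0,0,0,0,0,0,0,0,0,0,0,1,0,0,0,0]
Step 2: insert r at [1, 8, 14, 15, 24] -> counters=[1,1,0,0,1,0,1,0,1,0,0,1,0,0,1,1,0,0,0,0,0,0,0,0,1,0,1,0,0,0,0]
Step 3: insert tjf at [7, 9, 11, 23, 30] -> counters=[1,1,0,0,1,0,1,1,1,1,0,2,0,0,1,1,0,0,0,0,0,0,0,1,1,0,1,0,0,0,1]
Step 4: insert ir at [5, 10, 19, 20, 26] -> counters=[1,1,0,0,1,1,1,1,1,1,1,2,0,0,1,1,0,0,0,1,1,0,0,1,1,0,2,0,0,0,1]
Step 5: insert a at [5, 9, 15, 18, 22] -> counters=[1,1,0,0,1,2,1,1,1,2,1,2,0,0,1,2,0,0,1,1,1,0,1,1,1,0,2,0,0,0,1]
Step 6: insert nr at [17, 22, 25, 26, 30] -> counters=[1,1,0,0,1,2,1,1,1,2,1,2,0,0,1,2,0,1,1,1,1,0,2,1,1,1,3,0,0,0,2]
Step 7: insert tg at [3, 11, 22, 24, 30] -> counters=[1,1,0,1,1,2,1,1,1,2,1,3,0,0,1,2,0,1,1,1,1,0,3,1,2,1,3,0,0,0,3]
Step 8: insert e at [5, 6, 14, 15, 27] -> counters=[1,1,0,1,1,3,2,1,1,2,1,3,0,0,2,3,0,1,1,1,1,0,3,1,2,1,3,1,0,0,3]
Step 9: insert il at [3, 4, 22, 29, 30] -> counters=[1,1,0,2,2,3,2,1,1,2,1,3,0,0,2,3,0,1,1,1,1,0,4,1,2,1,3,1,0,1,4]
Step 10: insert xlh at [3, 15, 17, 24, 25] -> counters=[1,1,0,3,2,3,2,1,1,2,1,3,0,0,2,4,0,2,1,1,1,0,4,1,3,2,3,1,0,1,4]
Query han: check counters[3]=3 counters[11]=3 counters[18]=1 counters[24]=3 counters[30]=4 -> maybe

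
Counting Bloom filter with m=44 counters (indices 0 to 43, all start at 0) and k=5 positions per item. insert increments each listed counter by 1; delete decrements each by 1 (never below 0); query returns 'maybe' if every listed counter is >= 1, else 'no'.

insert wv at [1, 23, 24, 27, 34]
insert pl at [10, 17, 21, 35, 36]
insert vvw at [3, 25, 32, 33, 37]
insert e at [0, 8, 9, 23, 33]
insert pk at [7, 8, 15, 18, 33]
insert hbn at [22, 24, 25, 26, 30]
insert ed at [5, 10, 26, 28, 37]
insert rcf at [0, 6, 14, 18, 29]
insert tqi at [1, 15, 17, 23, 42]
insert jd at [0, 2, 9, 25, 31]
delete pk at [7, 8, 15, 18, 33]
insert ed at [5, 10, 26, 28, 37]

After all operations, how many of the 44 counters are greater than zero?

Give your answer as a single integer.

Step 1: insert wv at [1, 23, 24, 27, 34] -> counters=[0,1,0,0,0,0,0,0,0,0,0,0,0,0,0,0,0,0,0,0,0,0,0,1,1,0,0,1,0,0,0,0,0,0,1,0,0,0,0,0,0,0,0,0]
Step 2: insert pl at [10, 17, 21, 35, 36] -> counters=[0,1,0,0,0,0,0,0,0,0,1,0,0,0,0,0,0,1,0,0,0,1,0,1,1,0,0,1,0,0,0,0,0,0,1,1,1,0,0,0,0,0,0,0]
Step 3: insert vvw at [3, 25, 32, 33, 37] -> counters=[0,1,0,1,0,0,0,0,0,0,1,0,0,0,0,0,0,1,0,0,0,1,0,1,1,1,0,1,0,0,0,0,1,1,1,1,1,1,0,0,0,0,0,0]
Step 4: insert e at [0, 8, 9, 23, 33] -> counters=[1,1,0,1,0,0,0,0,1,1,1,0,0,0,0,0,0,1,0,0,0,1,0,2,1,1,0,1,0,0,0,0,1,2,1,1,1,1,0,0,0,0,0,0]
Step 5: insert pk at [7, 8, 15, 18, 33] -> counters=[1,1,0,1,0,0,0,1,2,1,1,0,0,0,0,1,0,1,1,0,0,1,0,2,1,1,0,1,0,0,0,0,1,3,1,1,1,1,0,0,0,0,0,0]
Step 6: insert hbn at [22, 24, 25, 26, 30] -> counters=[1,1,0,1,0,0,0,1,2,1,1,0,0,0,0,1,0,1,1,0,0,1,1,2,2,2,1,1,0,0,1,0,1,3,1,1,1,1,0,0,0,0,0,0]
Step 7: insert ed at [5, 10, 26, 28, 37] -> counters=[1,1,0,1,0,1,0,1,2,1,2,0,0,0,0,1,0,1,1,0,0,1,1,2,2,2,2,1,1,0,1,0,1,3,1,1,1,2,0,0,0,0,0,0]
Step 8: insert rcf at [0, 6, 14, 18, 29] -> counters=[2,1,0,1,0,1,1,1,2,1,2,0,0,0,1,1,0,1,2,0,0,1,1,2,2,2,2,1,1,1,1,0,1,3,1,1,1,2,0,0,0,0,0,0]
Step 9: insert tqi at [1, 15, 17, 23, 42] -> counters=[2,2,0,1,0,1,1,1,2,1,2,0,0,0,1,2,0,2,2,0,0,1,1,3,2,2,2,1,1,1,1,0,1,3,1,1,1,2,0,0,0,0,1,0]
Step 10: insert jd at [0, 2, 9, 25, 31] -> counters=[3,2,1,1,0,1,1,1,2,2,2,0,0,0,1,2,0,2,2,0,0,1,1,3,2,3,2,1,1,1,1,1,1,3,1,1,1,2,0,0,0,0,1,0]
Step 11: delete pk at [7, 8, 15, 18, 33] -> counters=[3,2,1,1,0,1,1,0,1,2,2,0,0,0,1,1,0,2,1,0,0,1,1,3,2,3,2,1,1,1,1,1,1,2,1,1,1,2,0,0,0,0,1,0]
Step 12: insert ed at [5, 10, 26, 28, 37] -> counters=[3,2,1,1,0,2,1,0,1,2,3,0,0,0,1,1,0,2,1,0,0,1,1,3,2,3,3,1,2,1,1,1,1,2,1,1,1,3,0,0,0,0,1,0]
Final counters=[3,2,1,1,0,2,1,0,1,2,3,0,0,0,1,1,0,2,1,0,0,1,1,3,2,3,3,1,2,1,1,1,1,2,1,1,1,3,0,0,0,0,1,0] -> 31 nonzero

Answer: 31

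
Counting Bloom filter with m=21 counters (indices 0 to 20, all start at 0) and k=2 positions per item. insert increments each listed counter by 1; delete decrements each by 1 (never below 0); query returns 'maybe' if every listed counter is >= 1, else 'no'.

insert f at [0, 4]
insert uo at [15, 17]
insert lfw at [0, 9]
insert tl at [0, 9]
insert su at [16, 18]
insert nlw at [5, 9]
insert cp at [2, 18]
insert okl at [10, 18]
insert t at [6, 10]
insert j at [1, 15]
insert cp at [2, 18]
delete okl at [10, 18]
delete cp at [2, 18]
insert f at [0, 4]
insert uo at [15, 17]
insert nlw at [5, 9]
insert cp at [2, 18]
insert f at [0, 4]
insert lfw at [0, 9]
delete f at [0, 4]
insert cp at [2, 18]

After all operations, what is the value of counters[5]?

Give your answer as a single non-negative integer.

Step 1: insert f at [0, 4] -> counters=[1,0,0,0,1,0,0,0,0,0,0,0,0,0,0,0,0,0,0,0,0]
Step 2: insert uo at [15, 17] -> counters=[1,0,0,0,1,0,0,0,0,0,0,0,0,0,0,1,0,1,0,0,0]
Step 3: insert lfw at [0, 9] -> counters=[2,0,0,0,1,0,0,0,0,1,0,0,0,0,0,1,0,1,0,0,0]
Step 4: insert tl at [0, 9] -> counters=[3,0,0,0,1,0,0,0,0,2,0,0,0,0,0,1,0,1,0,0,0]
Step 5: insert su at [16, 18] -> counters=[3,0,0,0,1,0,0,0,0,2,0,0,0,0,0,1,1,1,1,0,0]
Step 6: insert nlw at [5, 9] -> counters=[3,0,0,0,1,1,0,0,0,3,0,0,0,0,0,1,1,1,1,0,0]
Step 7: insert cp at [2, 18] -> counters=[3,0,1,0,1,1,0,0,0,3,0,0,0,0,0,1,1,1,2,0,0]
Step 8: insert okl at [10, 18] -> counters=[3,0,1,0,1,1,0,0,0,3,1,0,0,0,0,1,1,1,3,0,0]
Step 9: insert t at [6, 10] -> counters=[3,0,1,0,1,1,1,0,0,3,2,0,0,0,0,1,1,1,3,0,0]
Step 10: insert j at [1, 15] -> counters=[3,1,1,0,1,1,1,0,0,3,2,0,0,0,0,2,1,1,3,0,0]
Step 11: insert cp at [2, 18] -> counters=[3,1,2,0,1,1,1,0,0,3,2,0,0,0,0,2,1,1,4,0,0]
Step 12: delete okl at [10, 18] -> counters=[3,1,2,0,1,1,1,0,0,3,1,0,0,0,0,2,1,1,3,0,0]
Step 13: delete cp at [2, 18] -> counters=[3,1,1,0,1,1,1,0,0,3,1,0,0,0,0,2,1,1,2,0,0]
Step 14: insert f at [0, 4] -> counters=[4,1,1,0,2,1,1,0,0,3,1,0,0,0,0,2,1,1,2,0,0]
Step 15: insert uo at [15, 17] -> counters=[4,1,1,0,2,1,1,0,0,3,1,0,0,0,0,3,1,2,2,0,0]
Step 16: insert nlw at [5, 9] -> counters=[4,1,1,0,2,2,1,0,0,4,1,0,0,0,0,3,1,2,2,0,0]
Step 17: insert cp at [2, 18] -> counters=[4,1,2,0,2,2,1,0,0,4,1,0,0,0,0,3,1,2,3,0,0]
Step 18: insert f at [0, 4] -> counters=[5,1,2,0,3,2,1,0,0,4,1,0,0,0,0,3,1,2,3,0,0]
Step 19: insert lfw at [0, 9] -> counters=[6,1,2,0,3,2,1,0,0,5,1,0,0,0,0,3,1,2,3,0,0]
Step 20: delete f at [0, 4] -> counters=[5,1,2,0,2,2,1,0,0,5,1,0,0,0,0,3,1,2,3,0,0]
Step 21: insert cp at [2, 18] -> counters=[5,1,3,0,2,2,1,0,0,5,1,0,0,0,0,3,1,2,4,0,0]
Final counters=[5,1,3,0,2,2,1,0,0,5,1,0,0,0,0,3,1,2,4,0,0] -> counters[5]=2

Answer: 2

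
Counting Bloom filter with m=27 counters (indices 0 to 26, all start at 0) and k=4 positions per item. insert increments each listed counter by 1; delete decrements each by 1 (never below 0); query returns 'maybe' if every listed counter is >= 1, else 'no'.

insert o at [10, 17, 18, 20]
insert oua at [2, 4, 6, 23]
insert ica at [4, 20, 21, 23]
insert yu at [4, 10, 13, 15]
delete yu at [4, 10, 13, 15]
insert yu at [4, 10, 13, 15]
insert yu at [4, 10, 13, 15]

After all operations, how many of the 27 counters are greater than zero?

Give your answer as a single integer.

Step 1: insert o at [10, 17, 18, 20] -> counters=[0,0,0,0,0,0,0,0,0,0,1,0,0,0,0,0,0,1,1,0,1,0,0,0,0,0,0]
Step 2: insert oua at [2, 4, 6, 23] -> counters=[0,0,1,0,1,0,1,0,0,0,1,0,0,0,0,0,0,1,1,0,1,0,0,1,0,0,0]
Step 3: insert ica at [4, 20, 21, 23] -> counters=[0,0,1,0,2,0,1,0,0,0,1,0,0,0,0,0,0,1,1,0,2,1,0,2,0,0,0]
Step 4: insert yu at [4, 10, 13, 15] -> counters=[0,0,1,0,3,0,1,0,0,0,2,0,0,1,0,1,0,1,1,0,2,1,0,2,0,0,0]
Step 5: delete yu at [4, 10, 13, 15] -> counters=[0,0,1,0,2,0,1,0,0,0,1,0,0,0,0,0,0,1,1,0,2,1,0,2,0,0,0]
Step 6: insert yu at [4, 10, 13, 15] -> counters=[0,0,1,0,3,0,1,0,0,0,2,0,0,1,0,1,0,1,1,0,2,1,0,2,0,0,0]
Step 7: insert yu at [4, 10, 13, 15] -> counters=[0,0,1,0,4,0,1,0,0,0,3,0,0,2,0,2,0,1,1,0,2,1,0,2,0,0,0]
Final counters=[0,0,1,0,4,0,1,0,0,0,3,0,0,2,0,2,0,1,1,0,2,1,0,2,0,0,0] -> 11 nonzero

Answer: 11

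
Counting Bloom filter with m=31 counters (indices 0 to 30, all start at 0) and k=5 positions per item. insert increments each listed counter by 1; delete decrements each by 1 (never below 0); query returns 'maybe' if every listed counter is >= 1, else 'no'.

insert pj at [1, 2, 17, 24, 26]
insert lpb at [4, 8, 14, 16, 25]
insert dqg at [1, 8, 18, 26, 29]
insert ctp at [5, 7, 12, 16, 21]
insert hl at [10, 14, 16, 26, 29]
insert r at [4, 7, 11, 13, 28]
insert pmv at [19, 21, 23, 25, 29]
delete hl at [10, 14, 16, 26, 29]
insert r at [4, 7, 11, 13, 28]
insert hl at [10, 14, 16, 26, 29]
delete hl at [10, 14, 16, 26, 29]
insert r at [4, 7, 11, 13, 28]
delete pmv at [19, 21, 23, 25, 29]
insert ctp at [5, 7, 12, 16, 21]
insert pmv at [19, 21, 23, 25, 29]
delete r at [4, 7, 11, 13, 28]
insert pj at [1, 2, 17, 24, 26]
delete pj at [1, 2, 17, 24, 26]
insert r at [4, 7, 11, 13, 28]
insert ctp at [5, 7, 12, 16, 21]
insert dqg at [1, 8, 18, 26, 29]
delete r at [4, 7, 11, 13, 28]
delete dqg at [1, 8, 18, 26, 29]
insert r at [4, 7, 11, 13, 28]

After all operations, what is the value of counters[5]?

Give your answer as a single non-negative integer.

Answer: 3

Derivation:
Step 1: insert pj at [1, 2, 17, 24, 26] -> counters=[0,1,1,0,0,0,0,0,0,0,0,0,0,0,0,0,0,1,0,0,0,0,0,0,1,0,1,0,0,0,0]
Step 2: insert lpb at [4, 8, 14, 16, 25] -> counters=[0,1,1,0,1,0,0,0,1,0,0,0,0,0,1,0,1,1,0,0,0,0,0,0,1,1,1,0,0,0,0]
Step 3: insert dqg at [1, 8, 18, 26, 29] -> counters=[0,2,1,0,1,0,0,0,2,0,0,0,0,0,1,0,1,1,1,0,0,0,0,0,1,1,2,0,0,1,0]
Step 4: insert ctp at [5, 7, 12, 16, 21] -> counters=[0,2,1,0,1,1,0,1,2,0,0,0,1,0,1,0,2,1,1,0,0,1,0,0,1,1,2,0,0,1,0]
Step 5: insert hl at [10, 14, 16, 26, 29] -> counters=[0,2,1,0,1,1,0,1,2,0,1,0,1,0,2,0,3,1,1,0,0,1,0,0,1,1,3,0,0,2,0]
Step 6: insert r at [4, 7, 11, 13, 28] -> counters=[0,2,1,0,2,1,0,2,2,0,1,1,1,1,2,0,3,1,1,0,0,1,0,0,1,1,3,0,1,2,0]
Step 7: insert pmv at [19, 21, 23, 25, 29] -> counters=[0,2,1,0,2,1,0,2,2,0,1,1,1,1,2,0,3,1,1,1,0,2,0,1,1,2,3,0,1,3,0]
Step 8: delete hl at [10, 14, 16, 26, 29] -> counters=[0,2,1,0,2,1,0,2,2,0,0,1,1,1,1,0,2,1,1,1,0,2,0,1,1,2,2,0,1,2,0]
Step 9: insert r at [4, 7, 11, 13, 28] -> counters=[0,2,1,0,3,1,0,3,2,0,0,2,1,2,1,0,2,1,1,1,0,2,0,1,1,2,2,0,2,2,0]
Step 10: insert hl at [10, 14, 16, 26, 29] -> counters=[0,2,1,0,3,1,0,3,2,0,1,2,1,2,2,0,3,1,1,1,0,2,0,1,1,2,3,0,2,3,0]
Step 11: delete hl at [10, 14, 16, 26, 29] -> counters=[0,2,1,0,3,1,0,3,2,0,0,2,1,2,1,0,2,1,1,1,0,2,0,1,1,2,2,0,2,2,0]
Step 12: insert r at [4, 7, 11, 13, 28] -> counters=[0,2,1,0,4,1,0,4,2,0,0,3,1,3,1,0,2,1,1,1,0,2,0,1,1,2,2,0,3,2,0]
Step 13: delete pmv at [19, 21, 23, 25, 29] -> counters=[0,2,1,0,4,1,0,4,2,0,0,3,1,3,1,0,2,1,1,0,0,1,0,0,1,1,2,0,3,1,0]
Step 14: insert ctp at [5, 7, 12, 16, 21] -> counters=[0,2,1,0,4,2,0,5,2,0,0,3,2,3,1,0,3,1,1,0,0,2,0,0,1,1,2,0,3,1,0]
Step 15: insert pmv at [19, 21, 23, 25, 29] -> counters=[0,2,1,0,4,2,0,5,2,0,0,3,2,3,1,0,3,1,1,1,0,3,0,1,1,2,2,0,3,2,0]
Step 16: delete r at [4, 7, 11, 13, 28] -> counters=[0,2,1,0,3,2,0,4,2,0,0,2,2,2,1,0,3,1,1,1,0,3,0,1,1,2,2,0,2,2,0]
Step 17: insert pj at [1, 2, 17, 24, 26] -> counters=[0,3,2,0,3,2,0,4,2,0,0,2,2,2,1,0,3,2,1,1,0,3,0,1,2,2,3,0,2,2,0]
Step 18: delete pj at [1, 2, 17, 24, 26] -> counters=[0,2,1,0,3,2,0,4,2,0,0,2,2,2,1,0,3,1,1,1,0,3,0,1,1,2,2,0,2,2,0]
Step 19: insert r at [4, 7, 11, 13, 28] -> counters=[0,2,1,0,4,2,0,5,2,0,0,3,2,3,1,0,3,1,1,1,0,3,0,1,1,2,2,0,3,2,0]
Step 20: insert ctp at [5, 7, 12, 16, 21] -> counters=[0,2,1,0,4,3,0,6,2,0,0,3,3,3,1,0,4,1,1,1,0,4,0,1,1,2,2,0,3,2,0]
Step 21: insert dqg at [1, 8, 18, 26, 29] -> counters=[0,3,1,0,4,3,0,6,3,0,0,3,3,3,1,0,4,1,2,1,0,4,0,1,1,2,3,0,3,3,0]
Step 22: delete r at [4, 7, 11, 13, 28] -> counters=[0,3,1,0,3,3,0,5,3,0,0,2,3,2,1,0,4,1,2,1,0,4,0,1,1,2,3,0,2,3,0]
Step 23: delete dqg at [1, 8, 18, 26, 29] -> counters=[0,2,1,0,3,3,0,5,2,0,0,2,3,2,1,0,4,1,1,1,0,4,0,1,1,2,2,0,2,2,0]
Step 24: insert r at [4, 7, 11, 13, 28] -> counters=[0,2,1,0,4,3,0,6,2,0,0,3,3,3,1,0,4,1,1,1,0,4,0,1,1,2,2,0,3,2,0]
Final counters=[0,2,1,0,4,3,0,6,2,0,0,3,3,3,1,0,4,1,1,1,0,4,0,1,1,2,2,0,3,2,0] -> counters[5]=3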